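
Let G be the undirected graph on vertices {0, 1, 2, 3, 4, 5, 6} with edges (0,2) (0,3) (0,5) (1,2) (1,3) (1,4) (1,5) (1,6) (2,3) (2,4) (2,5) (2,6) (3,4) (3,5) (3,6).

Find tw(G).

3

A width-3 tree decomposition is:
Bags: B1 = {1, 2, 3, 5}  B2 = {1, 2, 3, 4}  B3 = {1, 2, 3, 6}  B4 = {0, 2, 3, 5}
Tree: B1–B2, B2–B3, B1–B4
The largest bag has 4 vertices, giving width 3; this decomposition certifies tw(G) ≤ 3. For the lower bound, the 4 vertices {0, 2, 3, 5} are pairwise adjacent, and any tree decomposition puts a clique entirely inside one bag — forcing width ≥ 3. Hence tw(G) = 3 exactly.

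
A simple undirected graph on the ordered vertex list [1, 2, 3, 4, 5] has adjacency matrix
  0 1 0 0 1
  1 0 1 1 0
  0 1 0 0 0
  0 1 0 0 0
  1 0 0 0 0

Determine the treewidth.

A width-1 tree decomposition is:
Bags: B1 = {2, 3}  B2 = {2, 4}  B3 = {1, 2}  B4 = {1, 5}
Tree: B1–B2, B2–B3, B3–B4
Each bag holds 2 vertices, so the decomposition has width 1, which upper-bounds the treewidth. Since G has at least one edge (e.g. 2–3), it is not an edgeless graph, so tw(G) ≥ 1. Hence tw(G) = 1 exactly.

1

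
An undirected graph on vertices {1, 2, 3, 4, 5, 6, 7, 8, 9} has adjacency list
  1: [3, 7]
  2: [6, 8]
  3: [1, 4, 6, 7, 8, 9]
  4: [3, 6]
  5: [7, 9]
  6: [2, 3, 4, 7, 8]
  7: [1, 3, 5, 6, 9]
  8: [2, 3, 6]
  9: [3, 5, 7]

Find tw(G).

A width-2 tree decomposition is:
Bags: B1 = {3, 6, 7}  B2 = {3, 7, 9}  B3 = {5, 7, 9}  B4 = {3, 6, 8}  B5 = {1, 3, 7}  B6 = {2, 6, 8}  B7 = {3, 4, 6}
Tree: B1–B2, B2–B3, B1–B4, B2–B5, B4–B6, B1–B7
Each bag holds 3 vertices, so the decomposition has width 2, which upper-bounds the treewidth. For the lower bound, the 3 vertices {2, 6, 8} are pairwise adjacent, and any tree decomposition puts a clique entirely inside one bag — forcing width ≥ 2. Combining the bounds, tw(G) = 2.

2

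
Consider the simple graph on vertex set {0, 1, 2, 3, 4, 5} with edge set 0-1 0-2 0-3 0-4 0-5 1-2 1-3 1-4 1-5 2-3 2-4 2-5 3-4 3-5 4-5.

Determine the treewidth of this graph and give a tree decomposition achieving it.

A single bag containing all 6 vertices is trivially a valid decomposition of width 5. On the other hand G contains the 6-clique {0, 1, 2, 3, 4, 5}. A clique must lie in a single bag of any decomposition, so no decomposition can have width below 5. The upper and lower bounds meet at 5, so that is the treewidth.

Treewidth 5.
One optimal decomposition is:
Bags: B1 = {0, 1, 2, 3, 4, 5}
Tree: (single bag)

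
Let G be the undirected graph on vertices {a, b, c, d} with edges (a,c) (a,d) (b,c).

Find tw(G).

1

A width-1 tree decomposition is:
Bags: B1 = {a, d}  B2 = {a, c}  B3 = {b, c}
Tree: B1–B2, B2–B3
Each bag holds 2 vertices, so the decomposition has width 1, which upper-bounds the treewidth. G has an edge, so its treewidth is at least 1. The upper and lower bounds meet at 1, so that is the treewidth.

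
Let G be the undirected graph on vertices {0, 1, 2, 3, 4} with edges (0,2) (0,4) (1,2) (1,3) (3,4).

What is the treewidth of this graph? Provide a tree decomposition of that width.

Each bag holds 3 vertices, so the decomposition has width 2, which upper-bounds the treewidth. The edges 4–3–1–2–0–4 form a cycle, so G is not a tree and its treewidth is at least 2. Therefore the treewidth is 2.

Treewidth 2.
Bags: B1 = {1, 3, 4}  B2 = {1, 2, 4}  B3 = {0, 2, 4}
Tree: B1–B2, B2–B3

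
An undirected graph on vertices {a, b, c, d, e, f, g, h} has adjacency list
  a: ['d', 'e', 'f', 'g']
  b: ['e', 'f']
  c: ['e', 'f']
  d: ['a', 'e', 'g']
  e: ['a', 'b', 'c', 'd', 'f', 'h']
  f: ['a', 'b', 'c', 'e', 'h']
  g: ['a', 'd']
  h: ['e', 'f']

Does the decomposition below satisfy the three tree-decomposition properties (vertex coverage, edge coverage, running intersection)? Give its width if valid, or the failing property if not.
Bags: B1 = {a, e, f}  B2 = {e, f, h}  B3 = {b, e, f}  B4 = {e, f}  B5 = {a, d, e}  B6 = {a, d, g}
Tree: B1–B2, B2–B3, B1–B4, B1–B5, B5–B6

No — vertex c appears in no bag.

A tree decomposition must satisfy three properties: every vertex lies in some bag; for every edge, both endpoints lie together in some bag; and for every vertex, the bags containing it form a connected subtree. Here vertex c appears in no bag, so the decomposition is invalid.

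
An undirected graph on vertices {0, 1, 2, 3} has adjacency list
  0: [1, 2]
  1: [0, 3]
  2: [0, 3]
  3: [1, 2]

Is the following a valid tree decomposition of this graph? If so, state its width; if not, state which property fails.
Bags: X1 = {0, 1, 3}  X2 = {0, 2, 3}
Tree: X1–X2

Yes; width 2.

Checking the three conditions: (i) the bags cover all of {0, 1, 2, 3}; (ii) for each edge, some bag contains both endpoints; (iii) the bags containing any fixed vertex form a subtree. All hold, so the decomposition is valid with width 3 − 1 = 2.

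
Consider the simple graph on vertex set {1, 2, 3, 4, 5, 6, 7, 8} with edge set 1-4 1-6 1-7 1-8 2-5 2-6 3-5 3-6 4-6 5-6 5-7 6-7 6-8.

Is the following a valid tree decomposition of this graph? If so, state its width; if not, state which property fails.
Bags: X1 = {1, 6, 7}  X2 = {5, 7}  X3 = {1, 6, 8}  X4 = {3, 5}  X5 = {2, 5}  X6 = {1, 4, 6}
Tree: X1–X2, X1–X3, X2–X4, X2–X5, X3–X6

No — edge (6,5) lies in no bag.

A tree decomposition must satisfy three properties: every vertex lies in some bag; for every edge, both endpoints lie together in some bag; and for every vertex, the bags containing it form a connected subtree. Here edge (6,5) lies in no bag, so the decomposition is invalid.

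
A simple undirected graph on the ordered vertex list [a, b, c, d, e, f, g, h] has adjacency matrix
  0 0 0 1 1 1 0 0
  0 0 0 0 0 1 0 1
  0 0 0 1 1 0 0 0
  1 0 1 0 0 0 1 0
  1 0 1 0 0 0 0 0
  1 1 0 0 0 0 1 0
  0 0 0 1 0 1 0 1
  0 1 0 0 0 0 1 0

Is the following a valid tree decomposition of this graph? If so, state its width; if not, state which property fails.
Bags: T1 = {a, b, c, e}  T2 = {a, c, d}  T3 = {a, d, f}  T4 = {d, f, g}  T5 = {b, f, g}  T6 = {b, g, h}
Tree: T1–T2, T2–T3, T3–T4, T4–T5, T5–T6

A tree decomposition must satisfy three properties: every vertex lies in some bag; for every edge, both endpoints lie together in some bag; and for every vertex, the bags containing it form a connected subtree. Here bags containing vertex b are not connected in the tree, so the decomposition is invalid.

No — bags containing vertex b are not connected in the tree.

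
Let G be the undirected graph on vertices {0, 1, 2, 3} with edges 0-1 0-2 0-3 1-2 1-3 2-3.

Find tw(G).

3

A width-3 tree decomposition is:
Bags: B1 = {0, 1, 2, 3}
Tree: (single bag)
With just one bag of size 4, the width is 4 − 1 = 3, so tw(G) ≤ 3. For the lower bound, the 4 vertices {0, 1, 2, 3} are pairwise adjacent, and any tree decomposition puts a clique entirely inside one bag — forcing width ≥ 3. The upper and lower bounds meet at 3, so that is the treewidth.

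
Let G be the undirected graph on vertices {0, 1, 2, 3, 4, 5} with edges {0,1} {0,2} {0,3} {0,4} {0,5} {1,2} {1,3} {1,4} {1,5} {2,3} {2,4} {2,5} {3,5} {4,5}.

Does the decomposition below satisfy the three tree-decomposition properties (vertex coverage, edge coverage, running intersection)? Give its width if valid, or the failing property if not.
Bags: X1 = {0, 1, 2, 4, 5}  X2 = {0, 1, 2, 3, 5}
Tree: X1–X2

Every vertex of G appears in some bag (union = {0, 1, 2, 3, 4, 5}); every edge is covered by a bag; and for each vertex v the set of bags containing v is connected in the bag tree. The decomposition is therefore valid. The largest bag has 5 vertices, so the width is 4.

Yes; width 4.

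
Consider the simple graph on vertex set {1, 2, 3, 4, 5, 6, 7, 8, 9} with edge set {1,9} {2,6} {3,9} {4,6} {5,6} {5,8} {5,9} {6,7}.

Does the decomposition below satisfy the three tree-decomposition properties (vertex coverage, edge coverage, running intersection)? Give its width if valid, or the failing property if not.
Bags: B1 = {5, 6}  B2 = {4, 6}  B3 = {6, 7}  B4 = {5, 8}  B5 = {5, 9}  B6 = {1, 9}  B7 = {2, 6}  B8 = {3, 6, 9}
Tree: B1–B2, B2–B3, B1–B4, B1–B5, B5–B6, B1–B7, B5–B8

A tree decomposition must satisfy three properties: every vertex lies in some bag; for every edge, both endpoints lie together in some bag; and for every vertex, the bags containing it form a connected subtree. Here bags containing vertex 6 are not connected in the tree, so the decomposition is invalid.

No — bags containing vertex 6 are not connected in the tree.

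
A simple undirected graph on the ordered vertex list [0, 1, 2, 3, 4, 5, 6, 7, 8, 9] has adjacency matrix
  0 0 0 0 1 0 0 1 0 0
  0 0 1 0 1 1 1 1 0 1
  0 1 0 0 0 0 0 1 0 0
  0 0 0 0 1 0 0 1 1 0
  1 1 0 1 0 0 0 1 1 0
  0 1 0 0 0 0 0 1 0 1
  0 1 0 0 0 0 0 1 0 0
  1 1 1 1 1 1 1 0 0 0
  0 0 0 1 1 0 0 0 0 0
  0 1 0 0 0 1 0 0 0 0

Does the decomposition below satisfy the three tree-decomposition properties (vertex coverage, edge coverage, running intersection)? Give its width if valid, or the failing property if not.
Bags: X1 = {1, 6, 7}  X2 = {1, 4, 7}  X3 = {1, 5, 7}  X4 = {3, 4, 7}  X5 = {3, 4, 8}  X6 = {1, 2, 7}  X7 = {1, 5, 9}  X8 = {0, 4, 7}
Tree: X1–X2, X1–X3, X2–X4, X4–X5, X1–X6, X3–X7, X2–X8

Yes; width 2.

Checking the three conditions: (i) the bags cover all of {0, 1, 2, 3, 4, 5, 6, 7, 8, 9}; (ii) for each edge, some bag contains both endpoints; (iii) the bags containing any fixed vertex form a subtree. All hold, so the decomposition is valid with width 3 − 1 = 2.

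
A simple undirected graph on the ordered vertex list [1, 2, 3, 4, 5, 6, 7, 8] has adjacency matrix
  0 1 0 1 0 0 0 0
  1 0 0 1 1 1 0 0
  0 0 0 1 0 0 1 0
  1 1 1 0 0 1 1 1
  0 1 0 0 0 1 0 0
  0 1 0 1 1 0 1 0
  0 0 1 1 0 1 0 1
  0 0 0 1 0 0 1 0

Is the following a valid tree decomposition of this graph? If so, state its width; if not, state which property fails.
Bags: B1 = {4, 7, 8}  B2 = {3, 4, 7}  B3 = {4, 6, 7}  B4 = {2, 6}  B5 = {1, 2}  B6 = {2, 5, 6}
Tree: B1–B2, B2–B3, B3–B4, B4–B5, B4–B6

No — edge (4,2) lies in no bag.

A tree decomposition must satisfy three properties: every vertex lies in some bag; for every edge, both endpoints lie together in some bag; and for every vertex, the bags containing it form a connected subtree. Here edge (4,2) lies in no bag, so the decomposition is invalid.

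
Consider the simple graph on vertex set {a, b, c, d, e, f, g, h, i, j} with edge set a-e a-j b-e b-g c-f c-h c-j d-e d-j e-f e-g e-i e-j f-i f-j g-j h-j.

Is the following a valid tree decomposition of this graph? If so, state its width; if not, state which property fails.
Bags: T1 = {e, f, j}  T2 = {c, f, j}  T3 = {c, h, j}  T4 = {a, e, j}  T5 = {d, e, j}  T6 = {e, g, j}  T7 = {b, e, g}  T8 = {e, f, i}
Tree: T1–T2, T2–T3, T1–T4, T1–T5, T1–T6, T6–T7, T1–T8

Yes; width 2.

Every vertex of G appears in some bag (union = {a, b, c, d, e, f, g, h, i, j}); every edge is covered by a bag; and for each vertex v the set of bags containing v is connected in the bag tree. The decomposition is therefore valid. The largest bag has 3 vertices, so the width is 2.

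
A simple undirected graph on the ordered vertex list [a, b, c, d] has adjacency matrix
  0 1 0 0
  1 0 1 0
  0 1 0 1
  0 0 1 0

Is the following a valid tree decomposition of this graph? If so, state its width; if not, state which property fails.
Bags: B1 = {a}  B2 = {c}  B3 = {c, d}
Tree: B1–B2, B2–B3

A tree decomposition must satisfy three properties: every vertex lies in some bag; for every edge, both endpoints lie together in some bag; and for every vertex, the bags containing it form a connected subtree. Here vertex b appears in no bag, so the decomposition is invalid.

No — vertex b appears in no bag.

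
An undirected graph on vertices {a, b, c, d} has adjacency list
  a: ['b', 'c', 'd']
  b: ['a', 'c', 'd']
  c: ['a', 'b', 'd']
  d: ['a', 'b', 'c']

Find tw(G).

3

A width-3 tree decomposition is:
Bags: B1 = {a, b, c, d}
Tree: (single bag)
A single bag containing all 4 vertices is trivially a valid decomposition of width 3. For the lower bound, the 4 vertices {a, b, c, d} are pairwise adjacent, and any tree decomposition puts a clique entirely inside one bag — forcing width ≥ 3. Hence tw(G) = 3 exactly.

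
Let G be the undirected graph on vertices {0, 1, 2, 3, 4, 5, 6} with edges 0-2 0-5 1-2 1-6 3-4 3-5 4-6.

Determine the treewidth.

2

A width-2 tree decomposition is:
Bags: B1 = {0, 3, 5}  B2 = {0, 2, 3}  B3 = {1, 2, 3}  B4 = {1, 3, 6}  B5 = {3, 4, 6}
Tree: B1–B2, B2–B3, B3–B4, B4–B5
Every bag has size at most 3, so the width is 3 − 1 = 2 and tw(G) ≤ 2. Since 3–5–0–2–1–6–4–3 is a cycle in G, G is not acyclic. Forests are exactly the graphs of treewidth ≤ 1, so tw(G) ≥ 2. The upper and lower bounds meet at 2, so that is the treewidth.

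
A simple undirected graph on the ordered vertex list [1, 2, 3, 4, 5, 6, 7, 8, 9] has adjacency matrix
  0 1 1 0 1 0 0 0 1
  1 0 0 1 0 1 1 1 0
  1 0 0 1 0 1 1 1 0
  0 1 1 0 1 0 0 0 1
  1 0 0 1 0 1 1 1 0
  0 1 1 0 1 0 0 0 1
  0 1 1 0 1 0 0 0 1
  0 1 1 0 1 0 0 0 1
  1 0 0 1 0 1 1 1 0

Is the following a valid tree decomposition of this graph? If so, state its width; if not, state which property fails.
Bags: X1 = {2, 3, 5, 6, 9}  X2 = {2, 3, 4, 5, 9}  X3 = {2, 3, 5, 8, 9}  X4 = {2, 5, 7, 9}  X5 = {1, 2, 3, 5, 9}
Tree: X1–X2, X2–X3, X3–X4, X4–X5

No — edge (3,7) lies in no bag.

A tree decomposition must satisfy three properties: every vertex lies in some bag; for every edge, both endpoints lie together in some bag; and for every vertex, the bags containing it form a connected subtree. Here edge (3,7) lies in no bag, so the decomposition is invalid.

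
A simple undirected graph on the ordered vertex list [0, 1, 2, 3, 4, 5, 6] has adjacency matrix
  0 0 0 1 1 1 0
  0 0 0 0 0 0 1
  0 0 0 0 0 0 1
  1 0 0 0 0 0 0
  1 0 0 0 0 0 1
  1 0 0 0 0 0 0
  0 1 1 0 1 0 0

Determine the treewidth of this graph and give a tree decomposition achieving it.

Treewidth 1.
Bags: B1 = {4, 6}  B2 = {1, 6}  B3 = {0, 4}  B4 = {2, 6}  B5 = {0, 3}  B6 = {0, 5}
Tree: B1–B2, B1–B3, B2–B4, B3–B5, B5–B6

Every bag has size at most 2, so the width is 2 − 1 = 1 and tw(G) ≤ 1. Any graph with an edge has treewidth ≥ 1, and G has the edge 4–6. Hence tw(G) = 1 exactly.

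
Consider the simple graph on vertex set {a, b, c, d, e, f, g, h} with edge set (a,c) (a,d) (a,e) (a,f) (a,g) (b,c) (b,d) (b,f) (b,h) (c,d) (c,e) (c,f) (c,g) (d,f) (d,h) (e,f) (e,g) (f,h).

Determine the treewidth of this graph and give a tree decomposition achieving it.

Treewidth 3.
One such decomposition:
Bags: B1 = {a, c, d, f}  B2 = {a, c, e, f}  B3 = {a, c, e, g}  B4 = {b, c, d, f}  B5 = {b, d, f, h}
Tree: B1–B2, B2–B3, B1–B4, B4–B5

Every bag has size at most 4, so the width is 4 − 1 = 3 and tw(G) ≤ 3. For the lower bound, the 4 vertices {a, c, e, g} are pairwise adjacent, and any tree decomposition puts a clique entirely inside one bag — forcing width ≥ 3. Combining the bounds, tw(G) = 3.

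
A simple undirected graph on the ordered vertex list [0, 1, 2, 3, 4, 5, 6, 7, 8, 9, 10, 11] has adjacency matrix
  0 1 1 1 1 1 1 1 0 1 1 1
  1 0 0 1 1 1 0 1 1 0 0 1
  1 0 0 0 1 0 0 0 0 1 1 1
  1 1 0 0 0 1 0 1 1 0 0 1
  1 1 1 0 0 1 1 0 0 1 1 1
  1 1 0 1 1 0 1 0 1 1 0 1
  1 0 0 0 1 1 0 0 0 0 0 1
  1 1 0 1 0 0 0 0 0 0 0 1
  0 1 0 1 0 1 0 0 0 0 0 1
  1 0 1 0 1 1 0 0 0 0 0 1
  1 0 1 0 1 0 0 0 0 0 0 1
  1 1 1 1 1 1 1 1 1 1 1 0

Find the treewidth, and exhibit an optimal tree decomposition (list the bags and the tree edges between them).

The largest bag has 5 vertices, giving width 4; this decomposition certifies tw(G) ≤ 4. On the other hand G contains the 5-clique {0, 1, 3, 5, 11}. A clique must lie in a single bag of any decomposition, so no decomposition can have width below 4. Combining the bounds, tw(G) = 4.

Treewidth 4.
One optimal decomposition is:
Bags: B1 = {0, 4, 5, 9, 11}  B2 = {0, 1, 4, 5, 11}  B3 = {0, 1, 3, 5, 11}  B4 = {0, 4, 5, 6, 11}  B5 = {1, 3, 5, 8, 11}  B6 = {0, 1, 3, 7, 11}  B7 = {0, 2, 4, 9, 11}  B8 = {0, 2, 4, 10, 11}
Tree: B1–B2, B2–B3, B2–B4, B3–B5, B3–B6, B1–B7, B7–B8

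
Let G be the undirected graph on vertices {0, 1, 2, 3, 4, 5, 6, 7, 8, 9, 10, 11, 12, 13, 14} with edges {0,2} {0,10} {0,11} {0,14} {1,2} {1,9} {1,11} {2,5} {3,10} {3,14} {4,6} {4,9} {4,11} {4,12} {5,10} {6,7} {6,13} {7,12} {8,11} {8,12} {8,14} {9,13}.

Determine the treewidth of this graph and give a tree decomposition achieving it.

Every bag has size at most 4, so the width is 4 − 1 = 3 and tw(G) ≤ 3. For the lower bound: the 4 vertex sets {6,7,13}, {9}, {4}, {1,8,11,12} are disjoint, each induces a connected subgraph, and every pair is joined by at least one edge of G. Contracting each set to a single vertex therefore yields K_{4} as a minor, and since treewidth is minor-monotone, tw(G) ≥ tw(K_{4}) = 3. Hence tw(G) = 3 exactly.

Treewidth 3.
One such decomposition:
Bags: B1 = {6, 7, 9, 13}  B2 = {4, 6, 7, 9}  B3 = {4, 7, 9, 12}  B4 = {1, 4, 9, 12}  B5 = {1, 4, 11, 12}  B6 = {1, 8, 11, 12}  B7 = {1, 2, 8, 11}  B8 = {0, 2, 8, 11}  B9 = {0, 2, 8, 14}  B10 = {0, 2, 5, 14}  B11 = {0, 5, 10, 14}  B12 = {3, 5, 10, 14}
Tree: B1–B2, B2–B3, B3–B4, B4–B5, B5–B6, B6–B7, B7–B8, B8–B9, B9–B10, B10–B11, B11–B12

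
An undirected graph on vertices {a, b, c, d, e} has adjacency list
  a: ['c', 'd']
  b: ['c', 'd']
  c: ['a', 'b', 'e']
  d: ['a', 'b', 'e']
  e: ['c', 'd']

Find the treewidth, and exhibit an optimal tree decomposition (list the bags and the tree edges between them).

Treewidth 2.
One such decomposition:
Bags: B1 = {c, d, e}  B2 = {a, c, d}  B3 = {b, c, d}
Tree: B1–B2, B2–B3

Every bag has size at most 3, so the width is 3 − 1 = 2 and tw(G) ≤ 2. The edges c–e–d–a–c form a cycle, so G is not a tree and its treewidth is at least 2. The upper and lower bounds meet at 2, so that is the treewidth.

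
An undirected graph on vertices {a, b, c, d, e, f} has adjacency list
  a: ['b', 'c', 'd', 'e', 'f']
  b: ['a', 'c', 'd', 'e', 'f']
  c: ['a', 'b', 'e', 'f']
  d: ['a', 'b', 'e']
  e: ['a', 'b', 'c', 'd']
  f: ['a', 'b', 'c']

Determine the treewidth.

3

A width-3 tree decomposition is:
Bags: B1 = {a, b, c, e}  B2 = {a, b, d, e}  B3 = {a, b, c, f}
Tree: B1–B2, B1–B3
Every bag has size at most 4, so the width is 4 − 1 = 3 and tw(G) ≤ 3. For the lower bound, the 4 vertices {a, b, d, e} are pairwise adjacent, and any tree decomposition puts a clique entirely inside one bag — forcing width ≥ 3. Hence tw(G) = 3 exactly.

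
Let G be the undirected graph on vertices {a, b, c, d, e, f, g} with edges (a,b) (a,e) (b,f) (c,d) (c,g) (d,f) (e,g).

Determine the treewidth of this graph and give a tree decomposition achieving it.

Each bag holds 3 vertices, so the decomposition has width 2, which upper-bounds the treewidth. Since d–f–b–a–e–g–c–d is a cycle in G, G is not acyclic. Forests are exactly the graphs of treewidth ≤ 1, so tw(G) ≥ 2. Hence tw(G) = 2 exactly.

Treewidth 2.
One optimal decomposition is:
Bags: B1 = {b, d, f}  B2 = {a, b, d}  B3 = {a, d, e}  B4 = {d, e, g}  B5 = {c, d, g}
Tree: B1–B2, B2–B3, B3–B4, B4–B5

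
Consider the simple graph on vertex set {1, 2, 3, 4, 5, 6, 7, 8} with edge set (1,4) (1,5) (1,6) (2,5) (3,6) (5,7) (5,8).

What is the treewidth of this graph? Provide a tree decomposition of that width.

The largest bag has 2 vertices, giving width 1; this decomposition certifies tw(G) ≤ 1. Since G has at least one edge (e.g. 1–5), it is not an edgeless graph, so tw(G) ≥ 1. The upper and lower bounds meet at 1, so that is the treewidth.

Treewidth 1.
One optimal decomposition is:
Bags: B1 = {1, 5}  B2 = {1, 4}  B3 = {5, 8}  B4 = {5, 7}  B5 = {1, 6}  B6 = {2, 5}  B7 = {3, 6}
Tree: B1–B2, B1–B3, B1–B4, B2–B5, B3–B6, B5–B7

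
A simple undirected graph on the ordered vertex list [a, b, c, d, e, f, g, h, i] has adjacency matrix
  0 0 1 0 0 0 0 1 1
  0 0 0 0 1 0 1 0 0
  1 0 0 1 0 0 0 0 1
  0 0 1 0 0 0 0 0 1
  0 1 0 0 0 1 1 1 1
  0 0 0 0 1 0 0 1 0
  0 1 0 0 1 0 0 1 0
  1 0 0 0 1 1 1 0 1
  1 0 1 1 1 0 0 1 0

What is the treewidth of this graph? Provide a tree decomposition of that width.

Every bag has size at most 3, so the width is 3 − 1 = 2 and tw(G) ≤ 2. On the other hand G contains the 3-clique {c, d, i}. A clique must lie in a single bag of any decomposition, so no decomposition can have width below 2. Combining the bounds, tw(G) = 2.

Treewidth 2.
One optimal decomposition is:
Bags: B1 = {e, h, i}  B2 = {a, h, i}  B3 = {e, g, h}  B4 = {a, c, i}  B5 = {c, d, i}  B6 = {e, f, h}  B7 = {b, e, g}
Tree: B1–B2, B1–B3, B2–B4, B4–B5, B1–B6, B3–B7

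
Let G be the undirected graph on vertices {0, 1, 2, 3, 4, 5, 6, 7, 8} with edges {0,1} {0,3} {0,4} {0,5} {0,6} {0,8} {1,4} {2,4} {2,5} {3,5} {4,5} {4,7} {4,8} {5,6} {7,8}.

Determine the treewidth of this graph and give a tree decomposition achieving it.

Every bag has size at most 3, so the width is 3 − 1 = 2 and tw(G) ≤ 2. Conversely, {0, 3, 5} is a clique of size 3, and the vertices of any clique must share a bag in every tree decomposition; so some bag has ≥ 3 vertices and tw(G) ≥ 2. Combining the bounds, tw(G) = 2.

Treewidth 2.
One such decomposition:
Bags: B1 = {2, 4, 5}  B2 = {0, 4, 5}  B3 = {0, 1, 4}  B4 = {0, 3, 5}  B5 = {0, 4, 8}  B6 = {4, 7, 8}  B7 = {0, 5, 6}
Tree: B1–B2, B2–B3, B2–B4, B3–B5, B5–B6, B2–B7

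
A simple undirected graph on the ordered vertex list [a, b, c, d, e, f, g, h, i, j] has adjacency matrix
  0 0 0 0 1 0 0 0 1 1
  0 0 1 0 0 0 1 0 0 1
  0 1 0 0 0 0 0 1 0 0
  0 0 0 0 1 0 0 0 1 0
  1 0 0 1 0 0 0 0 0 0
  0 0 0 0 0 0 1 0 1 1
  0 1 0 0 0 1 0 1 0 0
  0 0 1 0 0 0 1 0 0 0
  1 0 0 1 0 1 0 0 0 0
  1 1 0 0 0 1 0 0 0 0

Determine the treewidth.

2

A width-2 tree decomposition is:
Bags: B1 = {a, d, e}  B2 = {a, d, i}  B3 = {a, i, j}  B4 = {f, i, j}  B5 = {b, f, j}  B6 = {b, f, g}  B7 = {b, c, g}  B8 = {c, g, h}
Tree: B1–B2, B2–B3, B3–B4, B4–B5, B5–B6, B6–B7, B7–B8
Each bag holds 3 vertices, so the decomposition has width 2, which upper-bounds the treewidth. The edges e–d–i–a–e form a cycle, so G is not a tree and its treewidth is at least 2. Therefore the treewidth is 2.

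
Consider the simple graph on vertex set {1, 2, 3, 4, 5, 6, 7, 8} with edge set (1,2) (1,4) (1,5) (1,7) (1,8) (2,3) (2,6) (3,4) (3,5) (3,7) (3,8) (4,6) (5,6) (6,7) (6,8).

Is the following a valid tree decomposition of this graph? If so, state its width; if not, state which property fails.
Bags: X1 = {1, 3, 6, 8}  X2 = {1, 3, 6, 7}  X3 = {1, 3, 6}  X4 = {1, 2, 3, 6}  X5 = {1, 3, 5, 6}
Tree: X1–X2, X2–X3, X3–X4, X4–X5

No — vertex 4 appears in no bag.

A tree decomposition must satisfy three properties: every vertex lies in some bag; for every edge, both endpoints lie together in some bag; and for every vertex, the bags containing it form a connected subtree. Here vertex 4 appears in no bag, so the decomposition is invalid.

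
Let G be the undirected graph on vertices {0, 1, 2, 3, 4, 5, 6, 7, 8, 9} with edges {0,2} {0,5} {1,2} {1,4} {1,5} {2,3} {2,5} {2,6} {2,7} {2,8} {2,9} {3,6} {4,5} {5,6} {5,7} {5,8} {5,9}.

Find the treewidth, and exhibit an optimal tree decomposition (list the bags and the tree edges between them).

Each bag holds 3 vertices, so the decomposition has width 2, which upper-bounds the treewidth. On the other hand G contains the 3-clique {2, 3, 6}. A clique must lie in a single bag of any decomposition, so no decomposition can have width below 2. The upper and lower bounds meet at 2, so that is the treewidth.

Treewidth 2.
One such decomposition:
Bags: B1 = {2, 5, 7}  B2 = {2, 5, 6}  B3 = {2, 5, 8}  B4 = {1, 2, 5}  B5 = {2, 5, 9}  B6 = {0, 2, 5}  B7 = {2, 3, 6}  B8 = {1, 4, 5}
Tree: B1–B2, B1–B3, B3–B4, B4–B5, B4–B6, B2–B7, B4–B8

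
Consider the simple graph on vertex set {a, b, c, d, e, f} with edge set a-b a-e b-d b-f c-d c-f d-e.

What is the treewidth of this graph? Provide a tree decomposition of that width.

Treewidth 2.
Bags: B1 = {c, d, f}  B2 = {b, d, f}  B3 = {b, d, e}  B4 = {a, b, e}
Tree: B1–B2, B2–B3, B3–B4

The largest bag has 3 vertices, giving width 2; this decomposition certifies tw(G) ≤ 2. The edges c–f–b–d–c form a cycle, so G is not a tree and its treewidth is at least 2. The upper and lower bounds meet at 2, so that is the treewidth.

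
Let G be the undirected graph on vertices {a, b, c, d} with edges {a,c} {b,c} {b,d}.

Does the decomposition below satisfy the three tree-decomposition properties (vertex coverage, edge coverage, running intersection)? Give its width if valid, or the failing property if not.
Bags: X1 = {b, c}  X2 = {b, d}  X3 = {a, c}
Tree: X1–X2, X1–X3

Every vertex of G appears in some bag (union = {a, b, c, d}); every edge is covered by a bag; and for each vertex v the set of bags containing v is connected in the bag tree. The decomposition is therefore valid. The largest bag has 2 vertices, so the width is 1.

Yes; width 1.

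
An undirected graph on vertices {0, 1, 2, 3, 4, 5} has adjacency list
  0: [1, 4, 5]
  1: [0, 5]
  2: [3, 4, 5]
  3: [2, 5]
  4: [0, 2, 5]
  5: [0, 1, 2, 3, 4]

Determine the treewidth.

A width-2 tree decomposition is:
Bags: B1 = {2, 4, 5}  B2 = {0, 4, 5}  B3 = {0, 1, 5}  B4 = {2, 3, 5}
Tree: B1–B2, B2–B3, B1–B4
The largest bag has 3 vertices, giving width 2; this decomposition certifies tw(G) ≤ 2. On the other hand G contains the 3-clique {0, 1, 5}. A clique must lie in a single bag of any decomposition, so no decomposition can have width below 2. Combining the bounds, tw(G) = 2.

2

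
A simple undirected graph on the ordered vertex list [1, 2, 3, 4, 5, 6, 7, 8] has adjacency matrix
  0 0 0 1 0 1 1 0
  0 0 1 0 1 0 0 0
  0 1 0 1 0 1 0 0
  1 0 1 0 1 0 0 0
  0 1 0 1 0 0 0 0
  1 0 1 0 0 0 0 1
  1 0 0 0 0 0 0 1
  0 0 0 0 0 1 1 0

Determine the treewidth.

2

A width-2 tree decomposition is:
Bags: B1 = {2, 4, 5}  B2 = {2, 3, 4}  B3 = {1, 3, 4}  B4 = {1, 3, 6}  B5 = {1, 6, 7}  B6 = {6, 7, 8}
Tree: B1–B2, B2–B3, B3–B4, B4–B5, B5–B6
The largest bag has 3 vertices, giving width 2; this decomposition certifies tw(G) ≤ 2. Since 5–2–3–4–5 is a cycle in G, G is not acyclic. Forests are exactly the graphs of treewidth ≤ 1, so tw(G) ≥ 2. Hence tw(G) = 2 exactly.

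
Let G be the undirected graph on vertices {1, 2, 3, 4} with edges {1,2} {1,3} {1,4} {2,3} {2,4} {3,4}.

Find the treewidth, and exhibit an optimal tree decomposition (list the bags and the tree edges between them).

A single bag containing all 4 vertices is trivially a valid decomposition of width 3. On the other hand G contains the 4-clique {1, 2, 3, 4}. A clique must lie in a single bag of any decomposition, so no decomposition can have width below 3. The upper and lower bounds meet at 3, so that is the treewidth.

Treewidth 3.
One optimal decomposition is:
Bags: B1 = {1, 2, 3, 4}
Tree: (single bag)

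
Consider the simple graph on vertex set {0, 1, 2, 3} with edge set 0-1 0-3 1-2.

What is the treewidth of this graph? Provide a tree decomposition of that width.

Treewidth 1.
Bags: B1 = {0, 3}  B2 = {0, 1}  B3 = {1, 2}
Tree: B1–B2, B2–B3

Every bag has size at most 2, so the width is 2 − 1 = 1 and tw(G) ≤ 1. Since G has at least one edge (e.g. 3–0), it is not an edgeless graph, so tw(G) ≥ 1. The upper and lower bounds meet at 1, so that is the treewidth.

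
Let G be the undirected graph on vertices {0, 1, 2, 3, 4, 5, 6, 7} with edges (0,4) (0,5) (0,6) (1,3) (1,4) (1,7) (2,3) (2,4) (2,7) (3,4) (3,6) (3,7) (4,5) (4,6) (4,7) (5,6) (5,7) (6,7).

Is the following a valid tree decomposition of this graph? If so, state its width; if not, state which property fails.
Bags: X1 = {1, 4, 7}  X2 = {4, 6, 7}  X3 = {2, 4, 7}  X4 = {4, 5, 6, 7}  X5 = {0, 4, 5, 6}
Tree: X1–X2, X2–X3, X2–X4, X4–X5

A tree decomposition must satisfy three properties: every vertex lies in some bag; for every edge, both endpoints lie together in some bag; and for every vertex, the bags containing it form a connected subtree. Here vertex 3 appears in no bag, so the decomposition is invalid.

No — vertex 3 appears in no bag.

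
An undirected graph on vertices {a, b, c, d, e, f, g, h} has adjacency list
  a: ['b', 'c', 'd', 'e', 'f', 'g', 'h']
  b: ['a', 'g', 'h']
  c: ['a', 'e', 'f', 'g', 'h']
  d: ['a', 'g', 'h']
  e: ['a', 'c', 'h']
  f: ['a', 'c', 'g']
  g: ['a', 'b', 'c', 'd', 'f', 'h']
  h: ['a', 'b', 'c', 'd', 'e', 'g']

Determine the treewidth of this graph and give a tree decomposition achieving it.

Every bag has size at most 4, so the width is 4 − 1 = 3 and tw(G) ≤ 3. Conversely, {a, d, g, h} is a clique of size 4, and the vertices of any clique must share a bag in every tree decomposition; so some bag has ≥ 4 vertices and tw(G) ≥ 3. The upper and lower bounds meet at 3, so that is the treewidth.

Treewidth 3.
Bags: B1 = {a, c, e, h}  B2 = {a, c, g, h}  B3 = {a, c, f, g}  B4 = {a, d, g, h}  B5 = {a, b, g, h}
Tree: B1–B2, B2–B3, B2–B4, B2–B5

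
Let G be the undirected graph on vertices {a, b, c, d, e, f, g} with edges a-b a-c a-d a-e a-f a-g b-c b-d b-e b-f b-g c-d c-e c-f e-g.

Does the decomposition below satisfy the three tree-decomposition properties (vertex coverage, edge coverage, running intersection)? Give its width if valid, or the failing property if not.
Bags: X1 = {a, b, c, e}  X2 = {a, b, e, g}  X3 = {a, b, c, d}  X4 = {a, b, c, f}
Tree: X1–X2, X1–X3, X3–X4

Yes; width 3.

Vertex coverage: the bags together contain {a, b, c, d, e, f, g}, the full vertex set. Edge coverage: each edge of G has both endpoints in at least one bag. Running intersection: for every vertex, the bags containing it form a connected subtree. All three properties hold, so this is a valid tree decomposition of width max|bag| − 1 = 3, and hence tw(G) ≤ 3.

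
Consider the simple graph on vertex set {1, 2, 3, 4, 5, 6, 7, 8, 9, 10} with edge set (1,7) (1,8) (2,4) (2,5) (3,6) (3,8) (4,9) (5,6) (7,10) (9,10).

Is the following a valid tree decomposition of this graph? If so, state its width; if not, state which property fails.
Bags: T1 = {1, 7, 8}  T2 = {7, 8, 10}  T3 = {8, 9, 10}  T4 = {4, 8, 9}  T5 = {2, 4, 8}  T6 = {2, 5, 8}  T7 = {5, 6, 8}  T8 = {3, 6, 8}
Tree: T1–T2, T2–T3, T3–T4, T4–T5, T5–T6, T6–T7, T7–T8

Yes; width 2.

Every vertex of G appears in some bag (union = {1, 2, 3, 4, 5, 6, 7, 8, 9, 10}); every edge is covered by a bag; and for each vertex v the set of bags containing v is connected in the bag tree. The decomposition is therefore valid. The largest bag has 3 vertices, so the width is 2.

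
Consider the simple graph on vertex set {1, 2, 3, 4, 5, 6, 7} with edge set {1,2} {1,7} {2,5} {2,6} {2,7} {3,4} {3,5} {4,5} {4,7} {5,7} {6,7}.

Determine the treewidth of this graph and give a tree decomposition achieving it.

Each bag holds 3 vertices, so the decomposition has width 2, which upper-bounds the treewidth. For the lower bound, the 3 vertices {3, 4, 5} are pairwise adjacent, and any tree decomposition puts a clique entirely inside one bag — forcing width ≥ 2. Combining the bounds, tw(G) = 2.

Treewidth 2.
One such decomposition:
Bags: B1 = {4, 5, 7}  B2 = {3, 4, 5}  B3 = {2, 5, 7}  B4 = {2, 6, 7}  B5 = {1, 2, 7}
Tree: B1–B2, B1–B3, B3–B4, B4–B5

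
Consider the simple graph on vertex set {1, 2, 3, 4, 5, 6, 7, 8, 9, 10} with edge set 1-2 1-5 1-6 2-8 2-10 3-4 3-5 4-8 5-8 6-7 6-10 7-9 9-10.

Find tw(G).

2

A width-2 tree decomposition is:
Bags: B1 = {3, 4, 8}  B2 = {3, 5, 8}  B3 = {2, 5, 8}  B4 = {1, 2, 5}  B5 = {1, 2, 10}  B6 = {1, 6, 10}  B7 = {6, 9, 10}  B8 = {6, 7, 9}
Tree: B1–B2, B2–B3, B3–B4, B4–B5, B5–B6, B6–B7, B7–B8
Each bag holds 3 vertices, so the decomposition has width 2, which upper-bounds the treewidth. Since 4–3–5–8–4 is a cycle in G, G is not acyclic. Forests are exactly the graphs of treewidth ≤ 1, so tw(G) ≥ 2. The upper and lower bounds meet at 2, so that is the treewidth.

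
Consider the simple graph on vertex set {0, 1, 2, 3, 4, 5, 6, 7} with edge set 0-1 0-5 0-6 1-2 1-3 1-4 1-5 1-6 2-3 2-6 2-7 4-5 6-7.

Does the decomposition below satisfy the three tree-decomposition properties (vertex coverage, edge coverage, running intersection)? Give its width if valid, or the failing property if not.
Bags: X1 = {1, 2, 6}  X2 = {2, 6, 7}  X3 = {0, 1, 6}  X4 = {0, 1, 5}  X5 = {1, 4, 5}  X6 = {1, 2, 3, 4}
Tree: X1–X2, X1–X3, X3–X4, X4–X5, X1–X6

No — bags containing vertex 4 are not connected in the tree.

A tree decomposition must satisfy three properties: every vertex lies in some bag; for every edge, both endpoints lie together in some bag; and for every vertex, the bags containing it form a connected subtree. Here bags containing vertex 4 are not connected in the tree, so the decomposition is invalid.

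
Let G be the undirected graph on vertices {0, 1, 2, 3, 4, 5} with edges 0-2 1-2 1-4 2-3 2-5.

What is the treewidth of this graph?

1

A width-1 tree decomposition is:
Bags: B1 = {0, 2}  B2 = {2, 3}  B3 = {1, 2}  B4 = {2, 5}  B5 = {1, 4}
Tree: B1–B2, B2–B3, B1–B4, B3–B5
The largest bag has 2 vertices, giving width 1; this decomposition certifies tw(G) ≤ 1. Any graph with an edge has treewidth ≥ 1, and G has the edge 2–0. Hence tw(G) = 1 exactly.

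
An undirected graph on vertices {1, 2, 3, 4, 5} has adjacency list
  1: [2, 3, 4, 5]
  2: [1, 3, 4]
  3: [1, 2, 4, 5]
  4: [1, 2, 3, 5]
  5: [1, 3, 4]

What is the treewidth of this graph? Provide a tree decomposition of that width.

Each bag holds 4 vertices, so the decomposition has width 3, which upper-bounds the treewidth. For the lower bound, the 4 vertices {1, 2, 3, 4} are pairwise adjacent, and any tree decomposition puts a clique entirely inside one bag — forcing width ≥ 3. The upper and lower bounds meet at 3, so that is the treewidth.

Treewidth 3.
Bags: B1 = {1, 2, 3, 4}  B2 = {1, 3, 4, 5}
Tree: B1–B2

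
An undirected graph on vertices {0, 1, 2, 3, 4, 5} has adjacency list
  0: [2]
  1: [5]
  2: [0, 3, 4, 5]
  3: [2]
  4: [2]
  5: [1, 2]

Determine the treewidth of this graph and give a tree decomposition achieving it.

The largest bag has 2 vertices, giving width 1; this decomposition certifies tw(G) ≤ 1. G has an edge, so its treewidth is at least 1. Combining the bounds, tw(G) = 1.

Treewidth 1.
Bags: B1 = {2, 3}  B2 = {2, 5}  B3 = {2, 4}  B4 = {1, 5}  B5 = {0, 2}
Tree: B1–B2, B2–B3, B2–B4, B3–B5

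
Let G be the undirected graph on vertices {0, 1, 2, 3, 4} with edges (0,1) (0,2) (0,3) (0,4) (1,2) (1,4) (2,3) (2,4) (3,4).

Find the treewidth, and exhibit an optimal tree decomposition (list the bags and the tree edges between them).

The largest bag has 4 vertices, giving width 3; this decomposition certifies tw(G) ≤ 3. Conversely, {0, 1, 2, 4} is a clique of size 4, and the vertices of any clique must share a bag in every tree decomposition; so some bag has ≥ 4 vertices and tw(G) ≥ 3. Hence tw(G) = 3 exactly.

Treewidth 3.
Bags: B1 = {0, 2, 3, 4}  B2 = {0, 1, 2, 4}
Tree: B1–B2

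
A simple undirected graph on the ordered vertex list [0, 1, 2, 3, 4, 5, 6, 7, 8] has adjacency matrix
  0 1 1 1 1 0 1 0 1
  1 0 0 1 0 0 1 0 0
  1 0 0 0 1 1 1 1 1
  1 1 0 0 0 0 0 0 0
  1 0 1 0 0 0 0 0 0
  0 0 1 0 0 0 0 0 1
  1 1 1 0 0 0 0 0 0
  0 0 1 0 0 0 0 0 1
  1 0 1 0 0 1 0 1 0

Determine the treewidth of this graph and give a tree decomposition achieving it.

Treewidth 2.
One such decomposition:
Bags: B1 = {0, 1, 6}  B2 = {0, 1, 3}  B3 = {0, 2, 6}  B4 = {0, 2, 4}  B5 = {0, 2, 8}  B6 = {2, 7, 8}  B7 = {2, 5, 8}
Tree: B1–B2, B1–B3, B3–B4, B4–B5, B5–B6, B6–B7

Every bag has size at most 3, so the width is 3 − 1 = 2 and tw(G) ≤ 2. For the lower bound, the 3 vertices {0, 1, 3} are pairwise adjacent, and any tree decomposition puts a clique entirely inside one bag — forcing width ≥ 2. Combining the bounds, tw(G) = 2.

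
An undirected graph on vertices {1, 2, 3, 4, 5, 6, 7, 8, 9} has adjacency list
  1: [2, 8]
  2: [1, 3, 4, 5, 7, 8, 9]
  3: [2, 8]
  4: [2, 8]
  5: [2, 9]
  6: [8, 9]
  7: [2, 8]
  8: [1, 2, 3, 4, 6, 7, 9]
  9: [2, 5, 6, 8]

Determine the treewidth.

2

A width-2 tree decomposition is:
Bags: B1 = {2, 4, 8}  B2 = {2, 8, 9}  B3 = {1, 2, 8}  B4 = {6, 8, 9}  B5 = {2, 7, 8}  B6 = {2, 3, 8}  B7 = {2, 5, 9}
Tree: B1–B2, B2–B3, B2–B4, B3–B5, B3–B6, B2–B7
Each bag holds 3 vertices, so the decomposition has width 2, which upper-bounds the treewidth. On the other hand G contains the 3-clique {1, 2, 8}. A clique must lie in a single bag of any decomposition, so no decomposition can have width below 2. Hence tw(G) = 2 exactly.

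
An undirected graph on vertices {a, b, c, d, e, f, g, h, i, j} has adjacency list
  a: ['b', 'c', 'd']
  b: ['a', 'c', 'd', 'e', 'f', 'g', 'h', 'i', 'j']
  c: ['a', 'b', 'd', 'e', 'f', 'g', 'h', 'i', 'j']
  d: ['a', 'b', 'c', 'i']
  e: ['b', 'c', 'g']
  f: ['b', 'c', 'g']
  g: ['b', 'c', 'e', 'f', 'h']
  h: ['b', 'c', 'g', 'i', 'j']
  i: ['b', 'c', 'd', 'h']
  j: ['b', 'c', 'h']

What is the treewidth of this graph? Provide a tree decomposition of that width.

Every bag has size at most 4, so the width is 4 − 1 = 3 and tw(G) ≤ 3. On the other hand G contains the 4-clique {a, b, c, d}. A clique must lie in a single bag of any decomposition, so no decomposition can have width below 3. Hence tw(G) = 3 exactly.

Treewidth 3.
Bags: B1 = {b, c, d, i}  B2 = {a, b, c, d}  B3 = {b, c, h, i}  B4 = {b, c, g, h}  B5 = {b, c, e, g}  B6 = {b, c, f, g}  B7 = {b, c, h, j}
Tree: B1–B2, B1–B3, B3–B4, B4–B5, B5–B6, B3–B7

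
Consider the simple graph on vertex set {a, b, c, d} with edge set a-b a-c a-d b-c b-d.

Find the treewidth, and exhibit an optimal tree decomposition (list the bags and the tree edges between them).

Treewidth 2.
One optimal decomposition is:
Bags: B1 = {a, b, d}  B2 = {a, b, c}
Tree: B1–B2

Every bag has size at most 3, so the width is 3 − 1 = 2 and tw(G) ≤ 2. Conversely, {a, b, d} is a clique of size 3, and the vertices of any clique must share a bag in every tree decomposition; so some bag has ≥ 3 vertices and tw(G) ≥ 2. Therefore the treewidth is 2.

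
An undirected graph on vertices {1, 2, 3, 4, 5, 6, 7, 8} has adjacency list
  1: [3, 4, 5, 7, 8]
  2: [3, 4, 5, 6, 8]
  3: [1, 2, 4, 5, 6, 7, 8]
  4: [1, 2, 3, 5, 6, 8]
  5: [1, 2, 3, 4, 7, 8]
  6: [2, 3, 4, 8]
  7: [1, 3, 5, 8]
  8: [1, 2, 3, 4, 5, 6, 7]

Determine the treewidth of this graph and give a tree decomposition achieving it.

Treewidth 4.
One optimal decomposition is:
Bags: B1 = {2, 3, 4, 5, 8}  B2 = {1, 3, 4, 5, 8}  B3 = {2, 3, 4, 6, 8}  B4 = {1, 3, 5, 7, 8}
Tree: B1–B2, B1–B3, B2–B4

The largest bag has 5 vertices, giving width 4; this decomposition certifies tw(G) ≤ 4. Conversely, {1, 3, 4, 5, 8} is a clique of size 5, and the vertices of any clique must share a bag in every tree decomposition; so some bag has ≥ 5 vertices and tw(G) ≥ 4. Hence tw(G) = 4 exactly.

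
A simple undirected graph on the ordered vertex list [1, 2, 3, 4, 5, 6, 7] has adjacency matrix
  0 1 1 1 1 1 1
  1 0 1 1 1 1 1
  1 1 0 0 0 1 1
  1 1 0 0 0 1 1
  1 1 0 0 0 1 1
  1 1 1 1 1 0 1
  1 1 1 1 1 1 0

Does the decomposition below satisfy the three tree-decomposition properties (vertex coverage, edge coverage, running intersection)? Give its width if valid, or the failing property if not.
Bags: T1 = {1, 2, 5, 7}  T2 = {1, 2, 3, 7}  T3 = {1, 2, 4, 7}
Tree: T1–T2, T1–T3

No — vertex 6 appears in no bag.

A tree decomposition must satisfy three properties: every vertex lies in some bag; for every edge, both endpoints lie together in some bag; and for every vertex, the bags containing it form a connected subtree. Here vertex 6 appears in no bag, so the decomposition is invalid.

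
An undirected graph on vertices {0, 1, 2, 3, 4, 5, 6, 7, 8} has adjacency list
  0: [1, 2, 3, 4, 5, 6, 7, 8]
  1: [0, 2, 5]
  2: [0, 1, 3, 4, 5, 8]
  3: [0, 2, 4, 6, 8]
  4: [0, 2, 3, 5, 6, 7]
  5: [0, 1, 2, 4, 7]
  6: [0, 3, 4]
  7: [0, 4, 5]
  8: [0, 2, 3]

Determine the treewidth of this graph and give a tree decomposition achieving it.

Every bag has size at most 4, so the width is 4 − 1 = 3 and tw(G) ≤ 3. For the lower bound, the 4 vertices {0, 1, 2, 5} are pairwise adjacent, and any tree decomposition puts a clique entirely inside one bag — forcing width ≥ 3. Therefore the treewidth is 3.

Treewidth 3.
Bags: B1 = {0, 2, 4, 5}  B2 = {0, 4, 5, 7}  B3 = {0, 2, 3, 4}  B4 = {0, 1, 2, 5}  B5 = {0, 3, 4, 6}  B6 = {0, 2, 3, 8}
Tree: B1–B2, B1–B3, B1–B4, B3–B5, B3–B6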